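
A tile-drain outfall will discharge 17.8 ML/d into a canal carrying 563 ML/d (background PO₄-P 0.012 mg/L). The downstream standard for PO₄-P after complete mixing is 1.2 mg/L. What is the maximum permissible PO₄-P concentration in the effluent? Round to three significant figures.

At the limit, (Qr·Cr + Qe·Cₑ)/(Qr + Qe) = 1.2:
Cₑ = (580.8·1.2 − 563.0·0.01200) / 17.80 = 38.78 mg/L.

38.8 mg/L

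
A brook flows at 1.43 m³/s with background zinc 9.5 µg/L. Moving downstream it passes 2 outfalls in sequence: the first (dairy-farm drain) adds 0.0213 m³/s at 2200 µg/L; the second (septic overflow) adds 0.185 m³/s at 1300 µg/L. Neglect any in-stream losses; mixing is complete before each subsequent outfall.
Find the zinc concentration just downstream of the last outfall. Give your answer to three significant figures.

184 µg/L

Outfall 1: combined Q = 1.451 m³/s; C = (1.430·9.500 + 0.02130·2200)/1.451 = 41.65 µg/L.
Outfall 2: combined Q = 1.636 m³/s; C = (1.451·41.65 + 0.1850·1300)/1.636 = 183.9 µg/L.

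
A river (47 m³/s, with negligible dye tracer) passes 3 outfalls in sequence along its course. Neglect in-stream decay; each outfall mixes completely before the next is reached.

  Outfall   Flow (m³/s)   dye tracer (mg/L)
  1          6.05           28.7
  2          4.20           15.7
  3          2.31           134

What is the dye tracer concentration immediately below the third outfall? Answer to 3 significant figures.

9.22 mg/L

After outfall 1: Q = 47.00 + 6.050 = 53.05 m³/s; C = (47.00·0 + 6.050·28.70)/53.05 = 3.273 mg/L.
After outfall 2: Q = 53.05 + 4.200 = 57.25 m³/s; C = (53.05·3.273 + 4.200·15.70)/57.25 = 4.185 mg/L.
After outfall 3: Q = 57.25 + 2.310 = 59.56 m³/s; C = (57.25·4.185 + 2.310·134.0)/59.56 = 9.220 mg/L.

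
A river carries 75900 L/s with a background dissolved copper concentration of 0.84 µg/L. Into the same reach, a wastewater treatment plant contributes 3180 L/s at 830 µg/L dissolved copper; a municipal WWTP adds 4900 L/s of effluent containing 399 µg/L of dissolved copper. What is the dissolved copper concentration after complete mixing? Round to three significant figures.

After mixing, C = (75900·0.8400 + 3180·830.0 + 4900·399.0) / 83980 = 4658000/83980 = 55.47 µg/L.

55.5 µg/L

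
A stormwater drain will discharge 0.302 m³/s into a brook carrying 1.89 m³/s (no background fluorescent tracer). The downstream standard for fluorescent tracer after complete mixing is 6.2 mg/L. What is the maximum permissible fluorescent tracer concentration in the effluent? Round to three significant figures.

At the limit, (Qr·Cr + Qe·Cₑ)/(Qr + Qe) = 6.2:
Cₑ = (2.192·6.2 − 1.890·0) / 0.3020 = 45.00 mg/L.

45.0 mg/L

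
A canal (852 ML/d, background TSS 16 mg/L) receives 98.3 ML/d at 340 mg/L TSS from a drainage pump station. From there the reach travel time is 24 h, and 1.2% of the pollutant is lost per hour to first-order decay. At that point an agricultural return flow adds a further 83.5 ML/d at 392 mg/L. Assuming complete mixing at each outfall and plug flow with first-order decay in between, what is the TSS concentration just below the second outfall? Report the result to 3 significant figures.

65.7 mg/L

Conservation of mass: C = (852.0·16.00 + 98.30·340.0) / 950.3 = 47050/950.3 = 49.51 mg/L; combined flow 950.3 ML/d.
1.2%/h lost → k = −ln(1 − 0.012) = 0.01207 h⁻¹.
Decay over the reach: 49.51·exp(−kt) = 49.51·0.7485 = 37.06 mg/L.
At the second outfall, C = (950.3·37.06 + 83.50·392.0) / (950.3 + 83.50) = 65.73 mg/L.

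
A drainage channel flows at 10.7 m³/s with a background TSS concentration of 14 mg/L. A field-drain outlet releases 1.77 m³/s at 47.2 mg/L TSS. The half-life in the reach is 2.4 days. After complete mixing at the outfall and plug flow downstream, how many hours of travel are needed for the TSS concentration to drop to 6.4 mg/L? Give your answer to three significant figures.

Conservation of mass: C = (10.70·14.00 + 1.770·47.20) / 12.47 = 233.3/12.47 = 18.71 mg/L.
Half-life 2.4 d → k = ln 2 / 2.4 = 0.2888 d⁻¹.
18.71·exp(−k·t) = 6.4 → t = ln(18.71/6.4)/k = 321000 s = 89.16 h.

89.2 h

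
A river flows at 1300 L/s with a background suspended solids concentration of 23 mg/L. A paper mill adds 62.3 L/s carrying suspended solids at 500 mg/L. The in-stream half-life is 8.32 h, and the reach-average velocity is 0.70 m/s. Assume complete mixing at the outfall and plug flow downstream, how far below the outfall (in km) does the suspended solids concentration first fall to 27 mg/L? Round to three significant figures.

Mass balance: C = (1300·23.00 + 62.30·500.0) / 1362 = 61050/1362 = 44.81 mg/L.
Half-life 8.32 h → k = ln 2 / 8.32 = 0.08331 h⁻¹ = 1.999 d⁻¹.
Set 44.81·exp(−k·t) = 27 → t = ln(44.81/27)/k = 21890 s = 6.082 h.
Distance = v·t = 0.70·21890 = 15330 m = 15.33 km.

15.3 km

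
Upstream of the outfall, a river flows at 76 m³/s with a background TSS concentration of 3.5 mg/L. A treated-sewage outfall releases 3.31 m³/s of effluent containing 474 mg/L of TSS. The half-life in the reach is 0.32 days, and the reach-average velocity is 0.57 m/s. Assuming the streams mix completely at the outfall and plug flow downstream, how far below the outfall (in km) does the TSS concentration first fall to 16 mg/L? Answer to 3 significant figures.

8.39 km

Conservation of mass: C = (76.00·3.500 + 3.310·474.0) / 79.31 = 1835/79.31 = 23.14 mg/L.
Half-life 0.32 d → k = ln 2 / 0.32 = 2.166 d⁻¹.
Set 23.14·exp(−k·t) = 16 → t = ln(23.14/16)/k = 14710 s = 4.086 h.
Distance = v·t = 0.57·14710 = 8385 m = 8.385 km.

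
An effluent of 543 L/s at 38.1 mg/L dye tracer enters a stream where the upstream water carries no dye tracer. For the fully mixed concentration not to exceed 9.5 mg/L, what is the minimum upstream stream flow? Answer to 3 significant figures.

Set C_mix = 9.5: (Q·0 + 543.0·38.10) / (Q + 543.0) = 9.5
→ Q = 543.0·(38.10 − 9.5)/(9.5 − 0) = 1635 L/s.

1630 L/s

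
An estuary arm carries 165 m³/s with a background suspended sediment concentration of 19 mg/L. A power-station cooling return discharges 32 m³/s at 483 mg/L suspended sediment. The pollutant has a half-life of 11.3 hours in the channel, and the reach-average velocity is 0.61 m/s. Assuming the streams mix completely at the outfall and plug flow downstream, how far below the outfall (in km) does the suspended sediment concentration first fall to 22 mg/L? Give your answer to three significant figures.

Conservation of mass: C = (165.0·19.00 + 32.00·483.0) / 197.0 = 18590/197.0 = 94.37 mg/L.
Half-life 11.3 h → k = ln 2 / 11.3 = 0.06134 h⁻¹ = 1.472 d⁻¹.
Set 94.37·exp(−k·t) = 22 → t = ln(94.37/22)/k = 85460 s = 23.74 h.
Distance = v·t = 0.61·85460 = 52130 m = 52.13 km.

52.1 km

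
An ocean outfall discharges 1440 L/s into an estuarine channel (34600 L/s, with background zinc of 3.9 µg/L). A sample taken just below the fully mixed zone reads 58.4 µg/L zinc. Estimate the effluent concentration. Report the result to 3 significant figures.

1370 µg/L

Mass balance: 34600·3.900 + 1440·Cₑ = 36040·58.40
→ Cₑ = (36040·58.40 − 34600·3.900) / 1440 = 1368 µg/L.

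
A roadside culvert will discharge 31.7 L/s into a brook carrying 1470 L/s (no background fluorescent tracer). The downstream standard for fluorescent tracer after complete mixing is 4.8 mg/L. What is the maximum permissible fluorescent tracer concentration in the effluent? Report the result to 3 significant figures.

227 mg/L

At the limit, (Qr·Cr + Qe·Cₑ)/(Qr + Qe) = 4.8:
Cₑ = (1502·4.8 − 1470·0) / 31.70 = 227.4 mg/L.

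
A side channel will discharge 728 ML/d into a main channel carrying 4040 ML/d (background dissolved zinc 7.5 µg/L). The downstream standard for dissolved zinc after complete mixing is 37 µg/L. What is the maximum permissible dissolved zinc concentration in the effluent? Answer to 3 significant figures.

201 µg/L

At the limit, (Qr·Cr + Qe·Cₑ)/(Qr + Qe) = 37:
Cₑ = (4768·37 − 4040·7.500) / 728.0 = 200.7 µg/L.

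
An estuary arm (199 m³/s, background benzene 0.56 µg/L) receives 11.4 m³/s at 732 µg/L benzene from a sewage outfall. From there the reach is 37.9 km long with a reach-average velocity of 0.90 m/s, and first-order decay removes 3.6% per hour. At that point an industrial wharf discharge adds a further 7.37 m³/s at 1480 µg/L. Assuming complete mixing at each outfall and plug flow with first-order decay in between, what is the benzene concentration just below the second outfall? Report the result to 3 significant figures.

75.4 µg/L

After mixing, C = (199.0·0.5600 + 11.40·732.0) / 210.4 = 8456/210.4 = 40.19 µg/L; combined flow 210.4 m³/s.
Travel time t = 37.9·1000 / 0.90 = 42110 s = 11.70 h.
3.6%/h lost → k = −ln(1 − 0.036) = 0.03666 h⁻¹.
Applying C = C₀e^(−kt): 40.19 × 0.6512 = 26.17 µg/L.
At the second outfall, C = (210.4·26.17 + 7.370·1480) / (210.4 + 7.370) = 75.38 µg/L.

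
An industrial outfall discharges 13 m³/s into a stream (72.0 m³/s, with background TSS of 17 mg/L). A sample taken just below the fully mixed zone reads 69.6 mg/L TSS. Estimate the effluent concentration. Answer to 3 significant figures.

361 mg/L

Mass balance: 72.00·17.00 + 13.00·Cₑ = 85.00·69.60
→ Cₑ = (85.00·69.60 − 72.00·17.00) / 13.00 = 360.9 mg/L.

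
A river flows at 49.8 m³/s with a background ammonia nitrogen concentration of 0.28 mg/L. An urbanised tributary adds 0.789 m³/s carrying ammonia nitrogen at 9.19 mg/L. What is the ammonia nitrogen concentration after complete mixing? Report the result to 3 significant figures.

0.419 mg/L

Mass balance: C = (49.80·0.2800 + 0.7890·9.190) / 50.59 = 21.19/50.59 = 0.4190 mg/L.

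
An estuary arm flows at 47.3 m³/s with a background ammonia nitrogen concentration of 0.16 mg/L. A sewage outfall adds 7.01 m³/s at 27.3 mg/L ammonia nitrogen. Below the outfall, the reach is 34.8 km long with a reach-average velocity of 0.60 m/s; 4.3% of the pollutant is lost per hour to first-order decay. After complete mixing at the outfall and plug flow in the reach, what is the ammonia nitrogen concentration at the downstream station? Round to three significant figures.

1.80 mg/L

Mixed concentration C = ΣQC/ΣQ = (47.30·0.1600 + 7.010·27.30) / 54.31 = 198.9/54.31 = 3.663 mg/L.
Travel time t = 34.8·1000 / 0.60 = 58000 s = 16.11 h.
4.3%/h lost → k = −ln(1 − 0.043) = 0.04395 h⁻¹.
After decay, C = 3.663 × e^(−kt) = 3.663 × 0.4926 = 1.804 mg/L.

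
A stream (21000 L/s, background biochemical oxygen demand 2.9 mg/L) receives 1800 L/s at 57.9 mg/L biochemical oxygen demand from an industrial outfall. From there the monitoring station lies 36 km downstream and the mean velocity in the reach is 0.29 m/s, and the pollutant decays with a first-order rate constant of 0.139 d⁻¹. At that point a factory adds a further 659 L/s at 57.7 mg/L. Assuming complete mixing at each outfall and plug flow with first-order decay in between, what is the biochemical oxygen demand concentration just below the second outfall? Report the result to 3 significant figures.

Conservation of mass: C = (21000·2.900 + 1800·57.90) / 22800 = 165100/22800 = 7.242 mg/L; combined flow 22800 L/s.
Travel time t = 36·1000 / 0.29 = 124100 s = 34.48 h.
Applying C = C₀e^(−kt): 7.242 × 0.8190 = 5.931 mg/L.
At the second outfall, C = (22800·5.931 + 659.0·57.70) / (22800 + 659.0) = 7.385 mg/L.

7.39 mg/L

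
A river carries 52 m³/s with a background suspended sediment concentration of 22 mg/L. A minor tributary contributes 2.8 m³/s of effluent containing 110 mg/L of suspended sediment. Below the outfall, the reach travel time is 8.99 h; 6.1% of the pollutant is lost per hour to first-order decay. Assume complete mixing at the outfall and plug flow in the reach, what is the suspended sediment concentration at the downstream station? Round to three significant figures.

15.0 mg/L

Mixed concentration C = ΣQC/ΣQ = (52.00·22.00 + 2.800·110.0) / 54.80 = 1452/54.80 = 26.50 mg/L.
6.1%/h lost → k = −ln(1 − 0.061) = 0.06294 h⁻¹.
First-order decay: C = 26.50·exp(−k·t) = 26.50·0.5679 = 15.05 mg/L.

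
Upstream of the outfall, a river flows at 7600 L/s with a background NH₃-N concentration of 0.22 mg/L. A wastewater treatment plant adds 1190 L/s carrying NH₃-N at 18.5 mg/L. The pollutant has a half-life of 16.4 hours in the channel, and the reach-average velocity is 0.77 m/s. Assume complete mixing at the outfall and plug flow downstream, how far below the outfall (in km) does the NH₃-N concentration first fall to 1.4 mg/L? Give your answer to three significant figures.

Mass balance: C = (7600·0.2200 + 1190·18.50) / 8790 = 23690/8790 = 2.695 mg/L.
Half-life 16.4 h → k = ln 2 / 16.4 = 0.04227 h⁻¹ = 1.014 d⁻¹.
Set 2.695·exp(−k·t) = 1.4 → t = ln(2.695/1.4)/k = 55780 s = 15.49 h.
Distance = v·t = 0.77·55780 = 42950 m = 42.95 km.

42.9 km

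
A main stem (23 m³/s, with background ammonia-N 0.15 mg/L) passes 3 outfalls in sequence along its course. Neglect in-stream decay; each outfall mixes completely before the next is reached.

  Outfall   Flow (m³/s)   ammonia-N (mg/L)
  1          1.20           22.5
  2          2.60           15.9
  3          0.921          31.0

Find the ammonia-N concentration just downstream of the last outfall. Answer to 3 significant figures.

3.62 mg/L

Below outfall 1: Q → 24.20 m³/s, C = (23.00·0.1500 + 1.200·22.50)/24.20 = 1.258 mg/L.
Below outfall 2: Q → 26.80 m³/s, C = (24.20·1.258 + 2.600·15.90)/26.80 = 2.679 mg/L.
Below outfall 3: Q → 27.72 m³/s, C = (26.80·2.679 + 0.9210·31.00)/27.72 = 3.620 mg/L.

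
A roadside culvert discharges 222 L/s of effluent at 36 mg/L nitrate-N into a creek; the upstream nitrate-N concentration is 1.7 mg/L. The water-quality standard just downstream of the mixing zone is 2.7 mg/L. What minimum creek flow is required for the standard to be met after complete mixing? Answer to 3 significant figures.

Set C_mix = 2.7: (Q·1.700 + 222.0·36.00) / (Q + 222.0) = 2.7
→ Q = 222.0·(36.00 − 2.7)/(2.7 − 1.700) = 7393 L/s.

7390 L/s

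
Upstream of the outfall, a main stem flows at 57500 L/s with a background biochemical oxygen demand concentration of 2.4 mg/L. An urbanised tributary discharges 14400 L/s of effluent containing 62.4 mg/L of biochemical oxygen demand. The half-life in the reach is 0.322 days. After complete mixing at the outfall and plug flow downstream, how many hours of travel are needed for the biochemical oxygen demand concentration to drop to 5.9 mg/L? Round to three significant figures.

After mixing, C = (57500·2.400 + 14400·62.40) / 71900 = 1037000/71900 = 14.42 mg/L.
Half-life 0.322 d → k = ln 2 / 0.322 = 2.153 d⁻¹.
14.42·exp(−k·t) = 5.9 → t = ln(14.42/5.9)/k = 35860 s = 9.961 h.

9.96 h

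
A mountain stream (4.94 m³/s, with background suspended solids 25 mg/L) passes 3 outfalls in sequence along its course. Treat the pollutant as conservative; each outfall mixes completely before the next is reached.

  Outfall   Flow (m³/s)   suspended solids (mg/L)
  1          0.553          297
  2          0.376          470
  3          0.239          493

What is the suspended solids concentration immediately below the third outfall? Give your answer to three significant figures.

Outfall 1: combined Q = 5.493 m³/s; C = (4.940·25.00 + 0.5530·297.0)/5.493 = 52.38 mg/L.
Outfall 2: combined Q = 5.869 m³/s; C = (5.493·52.38 + 0.3760·470.0)/5.869 = 79.14 mg/L.
Outfall 3: combined Q = 6.108 m³/s; C = (5.869·79.14 + 0.2390·493.0)/6.108 = 95.33 mg/L.

95.3 mg/L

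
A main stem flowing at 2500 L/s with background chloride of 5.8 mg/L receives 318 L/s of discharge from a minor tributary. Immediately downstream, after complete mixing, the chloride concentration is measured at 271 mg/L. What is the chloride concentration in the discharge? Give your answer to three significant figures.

2360 mg/L

Mass balance: 2500·5.800 + 318.0·Cₑ = 2818·271.0
→ Cₑ = (2818·271.0 − 2500·5.800) / 318.0 = 2356 mg/L.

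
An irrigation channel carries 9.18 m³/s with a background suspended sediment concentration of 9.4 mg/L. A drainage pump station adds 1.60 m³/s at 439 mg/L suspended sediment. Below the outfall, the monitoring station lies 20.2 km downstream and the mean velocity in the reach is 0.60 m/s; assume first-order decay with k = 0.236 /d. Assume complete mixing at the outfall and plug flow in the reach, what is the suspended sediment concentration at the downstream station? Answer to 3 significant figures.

66.7 mg/L

Mixed concentration C = ΣQC/ΣQ = (9.180·9.400 + 1.600·439.0) / 10.78 = 788.7/10.78 = 73.16 mg/L.
Travel time t = 20.2·1000 / 0.60 = 33670 s = 9.352 h.
After decay, C = 73.16 × e^(−kt) = 73.16 × 0.9121 = 66.73 mg/L.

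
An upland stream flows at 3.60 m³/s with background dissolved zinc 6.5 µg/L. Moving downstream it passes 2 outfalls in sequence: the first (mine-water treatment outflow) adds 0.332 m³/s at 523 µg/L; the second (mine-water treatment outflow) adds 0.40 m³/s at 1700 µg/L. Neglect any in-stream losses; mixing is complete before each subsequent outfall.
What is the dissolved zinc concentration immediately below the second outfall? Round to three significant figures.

202 µg/L

Outfall 1: combined Q = 3.932 m³/s; C = (3.600·6.500 + 0.3320·523.0)/3.932 = 50.11 µg/L.
Outfall 2: combined Q = 4.332 m³/s; C = (3.932·50.11 + 0.4000·1700)/4.332 = 202.5 µg/L.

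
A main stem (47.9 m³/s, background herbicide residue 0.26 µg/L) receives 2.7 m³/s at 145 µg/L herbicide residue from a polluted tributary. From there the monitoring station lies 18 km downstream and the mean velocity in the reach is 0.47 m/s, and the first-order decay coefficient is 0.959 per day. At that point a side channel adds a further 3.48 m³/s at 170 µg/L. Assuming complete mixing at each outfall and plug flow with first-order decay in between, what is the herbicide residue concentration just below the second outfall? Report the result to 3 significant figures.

15.8 µg/L

Conservation of mass: C = (47.90·0.2600 + 2.700·145.0) / 50.60 = 404.0/50.60 = 7.983 µg/L; combined flow 50.60 m³/s.
Travel time t = 18·1000 / 0.47 = 38300 s = 10.64 h.
Decay over the reach: 7.983·exp(−kt) = 7.983·0.6537 = 5.219 µg/L.
Second outfall: C = (50.60·5.219 + 3.480·170.0)/54.08 = 15.82 µg/L.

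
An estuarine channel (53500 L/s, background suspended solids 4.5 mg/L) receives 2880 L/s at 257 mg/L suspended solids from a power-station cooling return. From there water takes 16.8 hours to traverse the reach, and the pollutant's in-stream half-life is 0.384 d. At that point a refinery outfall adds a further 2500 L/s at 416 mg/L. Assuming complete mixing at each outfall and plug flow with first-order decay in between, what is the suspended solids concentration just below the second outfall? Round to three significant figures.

After mixing, C = (53500·4.500 + 2880·257.0) / 56380 = 980900/56380 = 17.40 mg/L; combined flow 56380 L/s.
Half-life 0.384 d → k = ln 2 / 0.384 = 1.805 d⁻¹.
After decay, C = 17.40 × e^(−kt) = 17.40 × 0.2826 = 4.918 mg/L.
Second outfall: C = (56380·4.918 + 2500·416.0)/58880 = 22.37 mg/L.

22.4 mg/L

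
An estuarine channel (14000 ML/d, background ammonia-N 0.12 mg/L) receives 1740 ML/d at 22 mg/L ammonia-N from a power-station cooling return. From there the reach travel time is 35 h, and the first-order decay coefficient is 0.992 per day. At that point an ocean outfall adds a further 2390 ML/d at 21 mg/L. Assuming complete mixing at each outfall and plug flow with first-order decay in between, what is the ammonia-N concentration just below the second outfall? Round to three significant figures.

3.29 mg/L

Mass balance: C = (14000·0.1200 + 1740·22.00) / 15740 = 39960/15740 = 2.539 mg/L; combined flow 15740 ML/d.
Decay over the reach: 2.539·exp(−kt) = 2.539·0.2354 = 0.5975 mg/L.
Second outfall: C = (15740·0.5975 + 2390·21.00)/18130 = 3.287 mg/L.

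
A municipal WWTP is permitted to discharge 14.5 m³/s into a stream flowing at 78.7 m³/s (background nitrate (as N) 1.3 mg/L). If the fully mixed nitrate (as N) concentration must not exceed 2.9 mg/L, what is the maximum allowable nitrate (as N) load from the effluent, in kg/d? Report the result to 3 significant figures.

Mass balance at the limit: 78.70·1.300 + 14.50·Cₑ = 93.20·2.9 → Cₑ = 11.58 mg/L.
Load = 14.50 m³/s × 11.58 g/m³ × 86 400 s/d = 14510 kg/d.

14500 kg/d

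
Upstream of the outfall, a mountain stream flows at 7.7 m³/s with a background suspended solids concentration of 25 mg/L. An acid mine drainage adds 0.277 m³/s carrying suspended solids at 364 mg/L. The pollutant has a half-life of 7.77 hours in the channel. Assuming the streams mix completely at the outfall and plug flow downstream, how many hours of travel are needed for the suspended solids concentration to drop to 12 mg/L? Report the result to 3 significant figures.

12.6 h

Mass balance: C = (7.700·25.00 + 0.2770·364.0) / 7.977 = 293.3/7.977 = 36.77 mg/L.
Half-life 7.77 h → k = ln 2 / 7.77 = 0.08921 h⁻¹ = 2.141 d⁻¹.
36.77·exp(−k·t) = 12 → t = ln(36.77/12)/k = 45190 s = 12.55 h.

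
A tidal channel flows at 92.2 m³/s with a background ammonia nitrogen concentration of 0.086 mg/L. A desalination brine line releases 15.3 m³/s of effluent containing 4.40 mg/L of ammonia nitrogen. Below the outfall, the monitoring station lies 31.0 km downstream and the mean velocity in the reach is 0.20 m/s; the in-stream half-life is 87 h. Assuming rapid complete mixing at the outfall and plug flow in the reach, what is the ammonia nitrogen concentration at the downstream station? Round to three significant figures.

0.497 mg/L

Conservation of mass: C = (92.20·0.08600 + 15.30·4.400) / 107.5 = 75.25/107.5 = 0.7000 mg/L.
Travel time t = 31.0·1000 / 0.20 = 155000 s = 43.06 h.
Half-life 87 h → k = ln 2 / 87 = 0.007967 h⁻¹ = 0.1912 d⁻¹.
After decay, C = 0.7000 × e^(−kt) = 0.7000 × 0.7096 = 0.4967 mg/L.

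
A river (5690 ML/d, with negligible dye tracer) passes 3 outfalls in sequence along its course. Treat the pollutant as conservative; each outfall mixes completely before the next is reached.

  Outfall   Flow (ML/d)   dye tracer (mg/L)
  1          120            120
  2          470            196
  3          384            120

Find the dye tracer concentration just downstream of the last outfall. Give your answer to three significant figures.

22.9 mg/L

Below outfall 1: Q → 5810 ML/d, C = (5690·0 + 120.0·120.0)/5810 = 2.478 mg/L.
Below outfall 2: Q → 6280 ML/d, C = (5810·2.478 + 470.0·196.0)/6280 = 16.96 mg/L.
Below outfall 3: Q → 6664 ML/d, C = (6280·16.96 + 384.0·120.0)/6664 = 22.90 mg/L.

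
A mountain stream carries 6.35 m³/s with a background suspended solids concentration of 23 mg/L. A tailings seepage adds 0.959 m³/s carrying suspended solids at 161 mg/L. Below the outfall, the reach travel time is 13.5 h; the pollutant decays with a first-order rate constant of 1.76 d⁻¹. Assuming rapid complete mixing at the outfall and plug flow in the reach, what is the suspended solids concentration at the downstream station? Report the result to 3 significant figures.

Mixed concentration C = ΣQC/ΣQ = (6.350·23.00 + 0.9590·161.0) / 7.309 = 300.4/7.309 = 41.11 mg/L.
First-order decay: C = 41.11·exp(−k·t) = 41.11·0.3716 = 15.27 mg/L.

15.3 mg/L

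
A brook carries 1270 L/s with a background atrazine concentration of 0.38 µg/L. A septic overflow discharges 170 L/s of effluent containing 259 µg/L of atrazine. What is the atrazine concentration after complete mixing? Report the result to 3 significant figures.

30.9 µg/L

Mass balance: C = (1270·0.3800 + 170.0·259.0) / 1440 = 44510/1440 = 30.91 µg/L.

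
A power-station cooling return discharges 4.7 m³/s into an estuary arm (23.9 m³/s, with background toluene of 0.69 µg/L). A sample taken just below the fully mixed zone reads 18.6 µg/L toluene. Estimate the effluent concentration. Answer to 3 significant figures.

110 µg/L

Mass balance: 23.90·0.6900 + 4.700·Cₑ = 28.60·18.60
→ Cₑ = (28.60·18.60 − 23.90·0.6900) / 4.700 = 109.7 µg/L.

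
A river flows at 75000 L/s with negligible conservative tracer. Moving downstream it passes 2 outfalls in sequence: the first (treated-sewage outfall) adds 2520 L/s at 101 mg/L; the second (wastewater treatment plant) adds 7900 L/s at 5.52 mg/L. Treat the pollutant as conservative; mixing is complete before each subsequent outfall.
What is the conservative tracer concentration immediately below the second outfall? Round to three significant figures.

3.49 mg/L

Outfall 1: combined Q = 77520 L/s; C = (75000·0 + 2520·101.0)/77520 = 3.283 mg/L.
Outfall 2: combined Q = 85420 L/s; C = (77520·3.283 + 7900·5.520)/85420 = 3.490 mg/L.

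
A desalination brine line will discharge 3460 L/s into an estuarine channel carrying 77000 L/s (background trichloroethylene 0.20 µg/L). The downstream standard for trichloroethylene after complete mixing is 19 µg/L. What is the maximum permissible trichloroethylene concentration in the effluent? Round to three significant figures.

At the limit, (Qr·Cr + Qe·Cₑ)/(Qr + Qe) = 19:
Cₑ = (80460·19 − 77000·0.2000) / 3460 = 437.4 µg/L.

437 µg/L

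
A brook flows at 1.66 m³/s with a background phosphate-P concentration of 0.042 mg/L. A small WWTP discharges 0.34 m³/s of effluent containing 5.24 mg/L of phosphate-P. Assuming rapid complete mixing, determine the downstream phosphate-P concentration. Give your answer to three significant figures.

0.926 mg/L

Conservation of mass: C = (1.660·0.04200 + 0.3400·5.240) / 2.000 = 1.851/2.000 = 0.9257 mg/L.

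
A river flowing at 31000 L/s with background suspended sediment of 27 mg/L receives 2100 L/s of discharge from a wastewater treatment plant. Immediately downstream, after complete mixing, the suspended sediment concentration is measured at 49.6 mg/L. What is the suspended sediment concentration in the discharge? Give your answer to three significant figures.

Mass balance: 31000·27.00 + 2100·Cₑ = 33100·49.60
→ Cₑ = (33100·49.60 − 31000·27.00) / 2100 = 383.2 mg/L.

383 mg/L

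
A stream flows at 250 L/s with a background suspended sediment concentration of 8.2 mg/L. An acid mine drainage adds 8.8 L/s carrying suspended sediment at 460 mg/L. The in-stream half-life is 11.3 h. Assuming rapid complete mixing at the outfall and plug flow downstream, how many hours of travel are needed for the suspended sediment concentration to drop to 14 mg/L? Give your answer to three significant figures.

8.49 h

Mixed concentration C = ΣQC/ΣQ = (250.0·8.200 + 8.800·460.0) / 258.8 = 6098/258.8 = 23.56 mg/L.
Half-life 11.3 h → k = ln 2 / 11.3 = 0.06134 h⁻¹ = 1.472 d⁻¹.
23.56·exp(−k·t) = 14 → t = ln(23.56/14)/k = 30550 s = 8.487 h.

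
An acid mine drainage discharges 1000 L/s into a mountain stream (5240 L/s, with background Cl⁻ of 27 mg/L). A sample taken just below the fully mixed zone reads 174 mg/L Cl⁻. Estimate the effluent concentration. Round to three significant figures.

944 mg/L

Mass balance: 5240·27.00 + 1000·Cₑ = 6240·174.0
→ Cₑ = (6240·174.0 − 5240·27.00) / 1000 = 944.3 mg/L.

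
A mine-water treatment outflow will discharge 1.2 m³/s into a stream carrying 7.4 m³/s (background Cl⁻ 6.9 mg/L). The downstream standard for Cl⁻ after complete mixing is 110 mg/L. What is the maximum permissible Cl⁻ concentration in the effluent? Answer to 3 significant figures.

At the limit, (Qr·Cr + Qe·Cₑ)/(Qr + Qe) = 110:
Cₑ = (8.600·110 − 7.400·6.900) / 1.200 = 745.8 mg/L.

746 mg/L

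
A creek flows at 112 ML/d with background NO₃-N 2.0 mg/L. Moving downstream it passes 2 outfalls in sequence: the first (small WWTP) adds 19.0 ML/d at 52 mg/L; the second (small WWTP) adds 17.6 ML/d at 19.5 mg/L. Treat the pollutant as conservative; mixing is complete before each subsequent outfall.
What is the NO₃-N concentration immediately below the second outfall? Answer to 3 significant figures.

Below outfall 1: Q → 131.0 ML/d, C = (112.0·2.000 + 19.00·52.00)/131.0 = 9.252 mg/L.
Below outfall 2: Q → 148.6 ML/d, C = (131.0·9.252 + 17.60·19.50)/148.6 = 10.47 mg/L.

10.5 mg/L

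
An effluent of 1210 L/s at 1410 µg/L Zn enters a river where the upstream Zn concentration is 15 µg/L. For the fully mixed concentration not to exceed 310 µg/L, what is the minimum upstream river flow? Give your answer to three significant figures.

4510 L/s

Set C_mix = 310: (Q·15.00 + 1210·1410) / (Q + 1210) = 310
→ Q = 1210·(1410 − 310)/(310 − 15.00) = 4512 L/s.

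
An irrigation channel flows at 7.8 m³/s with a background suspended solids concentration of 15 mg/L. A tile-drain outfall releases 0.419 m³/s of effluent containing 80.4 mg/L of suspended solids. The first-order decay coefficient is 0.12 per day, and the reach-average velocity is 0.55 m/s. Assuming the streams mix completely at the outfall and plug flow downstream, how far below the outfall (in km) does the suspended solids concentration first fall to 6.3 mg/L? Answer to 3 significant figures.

After mixing, C = (7.800·15.00 + 0.4190·80.40) / 8.219 = 150.7/8.219 = 18.33 mg/L.
Set 18.33·exp(−k·t) = 6.3 → t = ln(18.33/6.3)/k = 769100 s = 213.6 h.
Distance = v·t = 0.55·769100 = 423000 m = 423.0 km.

423 km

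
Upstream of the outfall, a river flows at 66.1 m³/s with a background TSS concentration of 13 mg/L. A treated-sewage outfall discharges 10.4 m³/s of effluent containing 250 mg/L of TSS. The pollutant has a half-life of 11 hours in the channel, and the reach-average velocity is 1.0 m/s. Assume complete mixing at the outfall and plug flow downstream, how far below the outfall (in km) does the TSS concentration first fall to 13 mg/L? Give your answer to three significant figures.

Flow-weighted average: C = (66.10·13.00 + 10.40·250.0) / 76.50 = 3459/76.50 = 45.22 mg/L.
Half-life 11 h → k = ln 2 / 11 = 0.06301 h⁻¹ = 1.512 d⁻¹.
Set 45.22·exp(−k·t) = 13 → t = ln(45.22/13)/k = 71220 s = 19.78 h.
Distance = v·t = 1.0·71220 = 71220 m = 71.22 km.

71.2 km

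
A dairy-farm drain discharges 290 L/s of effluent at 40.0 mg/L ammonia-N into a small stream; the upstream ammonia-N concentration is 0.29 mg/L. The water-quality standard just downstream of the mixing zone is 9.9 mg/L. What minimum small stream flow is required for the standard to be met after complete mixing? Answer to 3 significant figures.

Set C_mix = 9.9: (Q·0.2900 + 290.0·40.00) / (Q + 290.0) = 9.9
→ Q = 290.0·(40.00 − 9.9)/(9.9 − 0.2900) = 908.3 L/s.

908 L/s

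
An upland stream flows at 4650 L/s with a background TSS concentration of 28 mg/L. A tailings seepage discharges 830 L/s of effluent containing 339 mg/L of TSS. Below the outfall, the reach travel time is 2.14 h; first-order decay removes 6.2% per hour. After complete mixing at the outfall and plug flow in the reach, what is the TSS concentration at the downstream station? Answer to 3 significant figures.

65.5 mg/L

Conservation of mass: C = (4650·28.00 + 830.0·339.0) / 5480 = 411600/5480 = 75.10 mg/L.
6.2%/h lost → k = −ln(1 − 0.062) = 0.06401 h⁻¹.
Decay over the reach: 75.10·exp(−kt) = 75.10·0.8720 = 65.49 mg/L.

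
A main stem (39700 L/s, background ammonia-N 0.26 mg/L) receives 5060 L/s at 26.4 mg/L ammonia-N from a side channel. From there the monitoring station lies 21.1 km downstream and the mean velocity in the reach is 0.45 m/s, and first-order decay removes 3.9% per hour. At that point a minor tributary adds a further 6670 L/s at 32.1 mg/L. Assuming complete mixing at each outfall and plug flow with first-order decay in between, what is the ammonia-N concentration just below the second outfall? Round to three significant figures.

Conservation of mass: C = (39700·0.2600 + 5060·26.40) / 44760 = 143900/44760 = 3.215 mg/L; combined flow 44760 L/s.
Travel time t = 21.1·1000 / 0.45 = 46890 s = 13.02 h.
3.9%/h lost → k = −ln(1 − 0.039) = 0.03978 h⁻¹.
Decay over the reach: 3.215·exp(−kt) = 3.215·0.5956 = 1.915 mg/L.
At the second outfall, C = (44760·1.915 + 6670·32.10) / (44760 + 6670) = 5.830 mg/L.

5.83 mg/L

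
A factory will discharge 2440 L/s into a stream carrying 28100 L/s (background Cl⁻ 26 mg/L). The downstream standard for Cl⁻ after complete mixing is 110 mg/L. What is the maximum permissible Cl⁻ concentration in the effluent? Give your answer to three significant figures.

1080 mg/L

At the limit, (Qr·Cr + Qe·Cₑ)/(Qr + Qe) = 110:
Cₑ = (30540·110 − 28100·26.00) / 2440 = 1077 mg/L.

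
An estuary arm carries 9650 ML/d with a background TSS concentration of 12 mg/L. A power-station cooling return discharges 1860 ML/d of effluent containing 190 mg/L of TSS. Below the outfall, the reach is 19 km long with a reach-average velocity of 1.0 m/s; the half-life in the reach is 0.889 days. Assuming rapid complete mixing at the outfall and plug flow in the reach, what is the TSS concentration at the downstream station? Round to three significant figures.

34.3 mg/L

After mixing, C = (9650·12.00 + 1860·190.0) / 11510 = 469200/11510 = 40.76 mg/L.
Travel time t = 19·1000 / 1.0 = 19000 s = 5.278 h.
Half-life 0.889 d → k = ln 2 / 0.889 = 0.7797 d⁻¹.
First-order decay: C = 40.76·exp(−k·t) = 40.76·0.8424 = 34.34 mg/L.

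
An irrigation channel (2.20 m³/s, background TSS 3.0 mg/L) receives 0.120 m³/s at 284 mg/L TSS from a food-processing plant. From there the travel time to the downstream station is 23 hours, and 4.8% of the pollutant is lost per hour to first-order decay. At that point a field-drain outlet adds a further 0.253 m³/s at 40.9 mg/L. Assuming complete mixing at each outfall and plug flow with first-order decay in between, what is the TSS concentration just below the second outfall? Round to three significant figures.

Mixed concentration C = ΣQC/ΣQ = (2.200·3.000 + 0.1200·284.0) / 2.320 = 40.68/2.320 = 17.53 mg/L; combined flow 2.320 m³/s.
4.8%/h lost → k = −ln(1 − 0.048) = 0.04919 h⁻¹.
After decay, C = 17.53 × e^(−kt) = 17.53 × 0.3226 = 5.656 mg/L.
At the second outfall, C = (2.320·5.656 + 0.2530·40.90) / (2.320 + 0.2530) = 9.122 mg/L.

9.12 mg/L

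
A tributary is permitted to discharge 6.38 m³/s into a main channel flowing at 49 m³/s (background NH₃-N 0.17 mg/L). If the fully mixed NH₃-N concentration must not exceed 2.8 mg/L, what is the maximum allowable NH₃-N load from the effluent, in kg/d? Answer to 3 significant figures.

12700 kg/d

Mass balance at the limit: 49.00·0.1700 + 6.380·Cₑ = 55.38·2.8 → Cₑ = 23.00 mg/L.
Load = 6.380 m³/s × 23.00 g/m³ × 86 400 s/d = 12680 kg/d.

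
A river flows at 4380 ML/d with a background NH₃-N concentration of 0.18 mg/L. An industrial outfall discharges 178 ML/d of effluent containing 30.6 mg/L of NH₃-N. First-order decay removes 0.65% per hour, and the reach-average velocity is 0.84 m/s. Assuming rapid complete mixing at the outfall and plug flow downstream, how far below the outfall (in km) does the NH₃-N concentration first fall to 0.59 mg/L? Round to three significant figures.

After mixing, C = (4380·0.1800 + 178.0·30.60) / 4558 = 6235/4558 = 1.368 mg/L.
0.65%/h lost → k = −ln(1 − 0.0065) = 0.006521 h⁻¹.
Set 1.368·exp(−k·t) = 0.59 → t = ln(1.368/0.59)/k = 464200 s = 129.0 h.
Distance = v·t = 0.84·464200 = 390000 m = 390.0 km.

390 km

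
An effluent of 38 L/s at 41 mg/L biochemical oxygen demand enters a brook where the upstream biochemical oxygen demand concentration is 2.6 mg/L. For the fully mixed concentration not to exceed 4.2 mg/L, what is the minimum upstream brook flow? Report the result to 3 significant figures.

874 L/s

Set C_mix = 4.2: (Q·2.600 + 38.00·41.00) / (Q + 38.00) = 4.2
→ Q = 38.00·(41.00 − 4.2)/(4.2 − 2.600) = 874.0 L/s.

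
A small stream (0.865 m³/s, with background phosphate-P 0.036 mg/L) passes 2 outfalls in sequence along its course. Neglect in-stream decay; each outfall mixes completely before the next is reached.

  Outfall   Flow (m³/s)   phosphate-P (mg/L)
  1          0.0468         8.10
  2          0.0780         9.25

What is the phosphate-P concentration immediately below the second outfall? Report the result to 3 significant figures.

1.14 mg/L

Outfall 1: combined Q = 0.9118 m³/s; C = (0.8650·0.03600 + 0.04680·8.100)/0.9118 = 0.4499 mg/L.
Outfall 2: combined Q = 0.9898 m³/s; C = (0.9118·0.4499 + 0.07800·9.250)/0.9898 = 1.143 mg/L.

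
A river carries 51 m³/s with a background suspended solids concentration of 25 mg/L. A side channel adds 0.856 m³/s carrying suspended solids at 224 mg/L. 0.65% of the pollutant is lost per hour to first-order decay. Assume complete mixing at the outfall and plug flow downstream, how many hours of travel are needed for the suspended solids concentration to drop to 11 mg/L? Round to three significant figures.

Conservation of mass: C = (51.00·25.00 + 0.8560·224.0) / 51.86 = 1467/51.86 = 28.28 mg/L.
0.65%/h lost → k = −ln(1 − 0.0065) = 0.006521 h⁻¹.
28.28·exp(−k·t) = 11 → t = ln(28.28/11)/k = 521400 s = 144.8 h.

145 h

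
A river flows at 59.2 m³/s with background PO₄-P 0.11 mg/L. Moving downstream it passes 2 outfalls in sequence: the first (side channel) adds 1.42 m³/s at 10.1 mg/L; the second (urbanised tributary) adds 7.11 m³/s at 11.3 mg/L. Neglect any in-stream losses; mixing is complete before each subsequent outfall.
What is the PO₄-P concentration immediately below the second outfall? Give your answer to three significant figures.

After outfall 1: Q = 59.20 + 1.420 = 60.62 m³/s; C = (59.20·0.1100 + 1.420·10.10)/60.62 = 0.3440 mg/L.
After outfall 2: Q = 60.62 + 7.110 = 67.73 m³/s; C = (60.62·0.3440 + 7.110·11.30)/67.73 = 1.494 mg/L.

1.49 mg/L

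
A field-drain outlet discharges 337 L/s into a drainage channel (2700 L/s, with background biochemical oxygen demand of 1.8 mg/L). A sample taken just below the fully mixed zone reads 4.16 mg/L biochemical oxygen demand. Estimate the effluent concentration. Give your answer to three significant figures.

Mass balance: 2700·1.800 + 337.0·Cₑ = 3037·4.160
→ Cₑ = (3037·4.160 − 2700·1.800) / 337.0 = 23.07 mg/L.

23.1 mg/L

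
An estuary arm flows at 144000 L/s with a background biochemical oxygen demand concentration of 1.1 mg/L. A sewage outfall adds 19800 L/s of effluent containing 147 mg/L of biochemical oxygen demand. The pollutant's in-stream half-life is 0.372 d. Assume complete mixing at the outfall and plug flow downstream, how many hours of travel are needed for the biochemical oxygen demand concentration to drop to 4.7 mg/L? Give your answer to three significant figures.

17.8 h

Conservation of mass: C = (144000·1.100 + 19800·147.0) / 163800 = 3069000/163800 = 18.74 mg/L.
Half-life 0.372 d → k = ln 2 / 0.372 = 1.863 d⁻¹.
18.74·exp(−k·t) = 4.7 → t = ln(18.74/4.7)/k = 64120 s = 17.81 h.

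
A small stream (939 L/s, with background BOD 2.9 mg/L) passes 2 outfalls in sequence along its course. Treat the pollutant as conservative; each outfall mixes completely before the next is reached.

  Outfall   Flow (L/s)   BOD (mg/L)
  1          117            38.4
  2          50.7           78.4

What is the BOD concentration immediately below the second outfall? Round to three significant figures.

Below outfall 1: Q → 1056 L/s, C = (939.0·2.900 + 117.0·38.40)/1056 = 6.833 mg/L.
Below outfall 2: Q → 1107 L/s, C = (1056·6.833 + 50.70·78.40)/1107 = 10.11 mg/L.

10.1 mg/L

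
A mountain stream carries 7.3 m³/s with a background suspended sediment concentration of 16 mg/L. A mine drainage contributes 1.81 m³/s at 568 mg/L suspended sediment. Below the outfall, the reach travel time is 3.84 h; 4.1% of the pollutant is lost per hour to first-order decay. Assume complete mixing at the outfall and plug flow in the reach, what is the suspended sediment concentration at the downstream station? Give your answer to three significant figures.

107 mg/L

Mixed concentration C = ΣQC/ΣQ = (7.300·16.00 + 1.810·568.0) / 9.110 = 1145/9.110 = 125.7 mg/L.
4.1%/h lost → k = −ln(1 − 0.041) = 0.04186 h⁻¹.
First-order decay: C = 125.7·exp(−k·t) = 125.7·0.8515 = 107.0 mg/L.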